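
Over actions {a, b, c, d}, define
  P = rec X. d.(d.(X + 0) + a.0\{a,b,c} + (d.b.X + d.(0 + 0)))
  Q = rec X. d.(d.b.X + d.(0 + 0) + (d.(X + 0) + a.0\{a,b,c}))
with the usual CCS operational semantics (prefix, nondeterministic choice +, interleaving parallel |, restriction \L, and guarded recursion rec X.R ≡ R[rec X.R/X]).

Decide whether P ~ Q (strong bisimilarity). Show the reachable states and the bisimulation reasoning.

P's transition system — 6 states:
  s0 = rec X. d.(d.(X + 0) + a.0\{a,b,c} + (d.b.X + d.(0 + 0))) has moves --d--▸ s1
  s1 = d.((rec X. d.(d.(X + 0) + a.0\{a,b,c} + (d.b.X + d.(0 + 0)))) + 0) + a.0\{a,b,c} + (d.b.(rec X. d.(d.(X + 0) + a.0\{a,b,c} + (d.b.X + d.(0 + 0)))) + d.(0 + 0)) has moves --a--▸ s2, --d--▸ s3, --d--▸ s4, --d--▸ s5
  s2 = 0\{a,b,c} has moves ∅
  s3 = (rec X. d.(d.(X + 0) + a.0\{a,b,c} + (d.b.X + d.(0 + 0)))) + 0 has moves --d--▸ s1
  s4 = 0 + 0 has moves ∅
  s5 = b.(rec X. d.(d.(X + 0) + a.0\{a,b,c} + (d.b.X + d.(0 + 0)))) has moves --b--▸ s0
Q's transition system — 6 states:
  t0 = rec X. d.(d.b.X + d.(0 + 0) + (d.(X + 0) + a.0\{a,b,c})) has moves --d--▸ t1
  t1 = d.b.(rec X. d.(d.b.X + d.(0 + 0) + (d.(X + 0) + a.0\{a,b,c}))) + d.(0 + 0) + (d.((rec X. d.(d.b.X + d.(0 + 0) + (d.(X + 0) + a.0\{a,b,c}))) + 0) + a.0\{a,b,c}) has moves --a--▸ t2, --d--▸ t3, --d--▸ t4, --d--▸ t5
  t2 = 0\{a,b,c} has moves ∅
  t3 = (rec X. d.(d.b.X + d.(0 + 0) + (d.(X + 0) + a.0\{a,b,c}))) + 0 has moves --d--▸ t1
  t4 = 0 + 0 has moves ∅
  t5 = b.(rec X. d.(d.b.X + d.(0 + 0) + (d.(X + 0) + a.0\{a,b,c}))) has moves --b--▸ t0
Partition-refinement fixed point:
  B0 = {s0, s3, t0, t3}
  B1 = {s1, t1}
  B2 = {s2, s4, t2, t4}
  B3 = {s5, t5}
s0 ∈ B0, t0 ∈ B0 → same block

YES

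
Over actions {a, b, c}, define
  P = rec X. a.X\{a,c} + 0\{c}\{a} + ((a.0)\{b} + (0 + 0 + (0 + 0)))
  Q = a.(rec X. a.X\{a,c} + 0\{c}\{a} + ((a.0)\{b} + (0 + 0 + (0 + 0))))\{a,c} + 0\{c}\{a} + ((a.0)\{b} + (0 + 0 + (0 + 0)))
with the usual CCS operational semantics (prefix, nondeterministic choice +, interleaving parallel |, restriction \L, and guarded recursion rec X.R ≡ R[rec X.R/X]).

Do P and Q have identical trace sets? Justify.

P's transition system — 3 states:
  m0 = rec X. a.X\{a,c} + 0\{c}\{a} + ((a.0)\{b} + (0 + 0 + (0 + 0))) has moves —a→ m1, —a→ m2
  m1 = (rec X. a.X\{a,c} + 0\{c}\{a} + ((a.0)\{b} + (0 + 0 + (0 + 0))))\{a,c} has moves (no moves)
  m2 = 0\{b} has moves (no moves)
Q's transition system — 3 states:
  n0 = a.(rec X. a.X\{a,c} + 0\{c}\{a} + ((a.0)\{b} + (0 + 0 + (0 + 0))))\{a,c} + 0\{c}\{a} + ((a.0)\{b} + (0 + 0 + (0 + 0))) has moves —a→ n1, —a→ n2
  n1 = (rec X. a.X\{a,c} + 0\{c}\{a} + ((a.0)\{b} + (0 + 0 + (0 + 0))))\{a,c} has moves (no moves)
  n2 = 0\{b} has moves (no moves)
Bisimilarity quotient blocks:
  B0 = {m0, n0}
  B1 = {m1, m2, n1, n2}
m0 ∈ B0, n0 ∈ B0 → same block
Bisimilar ⇒ trace-equivalent.

YES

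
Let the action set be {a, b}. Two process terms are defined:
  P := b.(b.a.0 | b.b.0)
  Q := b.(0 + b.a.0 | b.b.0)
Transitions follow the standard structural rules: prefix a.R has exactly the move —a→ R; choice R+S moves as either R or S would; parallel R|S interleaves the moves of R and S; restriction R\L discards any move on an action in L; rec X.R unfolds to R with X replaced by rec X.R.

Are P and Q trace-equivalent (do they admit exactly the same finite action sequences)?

YES

P's transition system — 10 states:
  s0 = b.(b.a.0 | b.b.0) has moves —b→ s1
  s1 = b.a.0 | b.b.0 has moves —b→ s2, —b→ s3
  s2 = a.0 | b.b.0 has moves —a→ s4, —b→ s5
  s3 = b.a.0 | b.0 has moves —b→ s5, —b→ s6
  s4 = 0 | b.b.0 has moves —b→ s7
  s5 = a.0 | b.0 has moves —a→ s7, —b→ s8
  s6 = b.a.0 | 0 has moves —b→ s8
  s7 = 0 | b.0 has moves —b→ s9
  s8 = a.0 | 0 has moves —a→ s9
  s9 = 0 | 0 has moves ∅
Q's transition system — 10 states:
  t0 = b.(0 + b.a.0 | b.b.0) has moves —b→ t1
  t1 = 0 + b.a.0 | b.b.0 has moves —b→ t2, —b→ t3
  t2 = a.0 | b.b.0 has moves —a→ t4, —b→ t5
  t3 = b.a.0 | b.0 has moves —b→ t5, —b→ t6
  t4 = 0 | b.b.0 has moves —b→ t7
  t5 = a.0 | b.0 has moves —a→ t7, —b→ t8
  t6 = b.a.0 | 0 has moves —b→ t8
  t7 = 0 | b.0 has moves —b→ t9
  t8 = a.0 | 0 has moves —a→ t9
  t9 = 0 | 0 has moves ∅
Partition-refinement fixed point:
  B0 = {s0, t0}
  B1 = {s1, t1}
  B2 = {s2, t2}
  B3 = {s4, t4}
  B4 = {s7, t7}
  B5 = {s9, t9}
  B6 = {s5, t5}
  B7 = {s8, t8}
  B8 = {s3, t3}
  B9 = {s6, t6}
s0 ∈ B0, t0 ∈ B0 → same block
Bisimilar ⇒ trace-equivalent.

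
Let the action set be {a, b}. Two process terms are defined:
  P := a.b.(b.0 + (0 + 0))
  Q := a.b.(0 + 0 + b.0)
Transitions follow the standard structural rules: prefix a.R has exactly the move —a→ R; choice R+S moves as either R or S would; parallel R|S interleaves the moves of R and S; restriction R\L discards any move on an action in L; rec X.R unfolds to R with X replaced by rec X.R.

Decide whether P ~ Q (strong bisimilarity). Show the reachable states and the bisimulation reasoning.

Reachable graph of P (4 states):
  m0 = a.b.(b.0 + (0 + 0)) → —a→ m1
  m1 = b.(b.0 + (0 + 0)) → —b→ m2
  m2 = b.0 + (0 + 0) → —b→ m3
  m3 = 0 → deadlocked
Reachable graph of Q (4 states):
  n0 = a.b.(0 + 0 + b.0) → —a→ n1
  n1 = b.(0 + 0 + b.0) → —b→ n2
  n2 = 0 + 0 + b.0 → —b→ n3
  n3 = 0 → deadlocked
Coarsest stable partition (strong bisimilarity classes):
  B0 = {m0, n0}
  B1 = {m1, n1}
  B2 = {m2, n2}
  B3 = {m3, n3}
m0 ∈ B0, n0 ∈ B0 → same block

YES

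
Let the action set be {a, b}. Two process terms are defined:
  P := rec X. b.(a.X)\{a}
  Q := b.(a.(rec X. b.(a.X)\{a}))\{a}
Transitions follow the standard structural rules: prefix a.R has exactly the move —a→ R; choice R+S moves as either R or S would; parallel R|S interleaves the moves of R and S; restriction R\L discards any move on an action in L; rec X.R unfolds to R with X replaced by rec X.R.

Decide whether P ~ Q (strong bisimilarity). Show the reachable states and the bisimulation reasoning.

bisimilar

P's transition system — 2 states:
  u0 = rec X. b.(a.X)\{a} ⊢ =b=> u1
  u1 = (a.(rec X. b.(a.X)\{a}))\{a} ⊢ ·
Q's transition system — 2 states:
  v0 = b.(a.(rec X. b.(a.X)\{a}))\{a} ⊢ =b=> v1
  v1 = (a.(rec X. b.(a.X)\{a}))\{a} ⊢ ·
Coarsest stable partition (strong bisimilarity classes):
  B0 = {u0, v0}
  B1 = {u1, v1}
u0 ∈ B0, v0 ∈ B0 → same block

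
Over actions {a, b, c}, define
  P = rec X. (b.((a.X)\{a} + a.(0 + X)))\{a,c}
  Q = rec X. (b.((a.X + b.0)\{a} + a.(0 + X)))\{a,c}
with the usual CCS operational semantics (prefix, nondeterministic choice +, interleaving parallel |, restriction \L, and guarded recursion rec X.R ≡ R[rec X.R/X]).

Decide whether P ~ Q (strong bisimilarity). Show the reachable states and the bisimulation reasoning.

NO

LTS(P): 2 reachable states
  s0 = rec X. (b.((a.X)\{a} + a.(0 + X)))\{a,c} ⊢ ··b··> s1
  s1 = ((a.(rec X. (b.((a.X)\{a} + a.(0 + X)))\{a,c}))\{a} + a.(0 + (rec X. (b.((a.X)\{a} + a.(0 + X)))\{a,c})))\{a,c} ⊢ deadlocked
LTS(Q): 3 reachable states
  t0 = rec X. (b.((a.X + b.0)\{a} + a.(0 + X)))\{a,c} ⊢ ··b··> t1
  t1 = ((a.(rec X. (b.((a.X + b.0)\{a} + a.(0 + X)))\{a,c}) + b.0)\{a} + a.(0 + (rec X. (b.((a.X + b.0)\{a} + a.(0 + X)))\{a,c})))\{a,c} ⊢ ··b··> t2
  t2 = 0\{a}\{a,c} ⊢ deadlocked
Coarsest stable partition (strong bisimilarity classes):
  B0 = {s0, t1}
  B1 = {s1, t2}
  B2 = {t0}
s0 ∈ B0, t0 ∈ B2 → different blocks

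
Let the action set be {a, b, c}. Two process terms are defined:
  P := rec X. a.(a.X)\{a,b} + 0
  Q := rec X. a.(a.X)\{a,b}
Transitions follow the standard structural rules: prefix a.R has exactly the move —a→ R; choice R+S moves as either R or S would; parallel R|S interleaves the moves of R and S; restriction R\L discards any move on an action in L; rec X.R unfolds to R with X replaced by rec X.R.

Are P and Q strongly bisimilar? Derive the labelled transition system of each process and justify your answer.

P's transition system — 2 states:
  u0 = rec X. a.(a.X)\{a,b} + 0 → =a=> u1
  u1 = (a.(rec X. a.(a.X)\{a,b} + 0))\{a,b} → ∅
Q's transition system — 2 states:
  v0 = rec X. a.(a.X)\{a,b} → =a=> v1
  v1 = (a.(rec X. a.(a.X)\{a,b}))\{a,b} → ∅
Coarsest stable partition (strong bisimilarity classes):
  B0 = {u0, v0}
  B1 = {u1, v1}
u0 ∈ B0, v0 ∈ B0 → same block

YES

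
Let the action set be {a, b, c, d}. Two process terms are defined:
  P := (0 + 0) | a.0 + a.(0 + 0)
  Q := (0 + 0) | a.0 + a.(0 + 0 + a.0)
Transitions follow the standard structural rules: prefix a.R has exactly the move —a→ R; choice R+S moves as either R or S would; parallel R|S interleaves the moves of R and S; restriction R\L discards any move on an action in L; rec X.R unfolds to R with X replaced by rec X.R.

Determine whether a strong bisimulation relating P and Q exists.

not bisimilar

Reachable graph of P (3 states):
  m0 = (0 + 0) | a.0 + a.(0 + 0) | —a→ m1, —a→ m2
  m1 = (0 + 0) | 0 | deadlocked
  m2 = 0 + 0 | deadlocked
Reachable graph of Q (4 states):
  n0 = (0 + 0) | a.0 + a.(0 + 0 + a.0) | —a→ n1, —a→ n2
  n1 = (0 + 0) | 0 | deadlocked
  n2 = 0 + 0 + a.0 | —a→ n3
  n3 = 0 | deadlocked
Bisimilarity quotient blocks:
  B0 = {m0, n2}
  B1 = {m1, m2, n1, n3}
  B2 = {n0}
m0 ∈ B0, n0 ∈ B2 → different blocks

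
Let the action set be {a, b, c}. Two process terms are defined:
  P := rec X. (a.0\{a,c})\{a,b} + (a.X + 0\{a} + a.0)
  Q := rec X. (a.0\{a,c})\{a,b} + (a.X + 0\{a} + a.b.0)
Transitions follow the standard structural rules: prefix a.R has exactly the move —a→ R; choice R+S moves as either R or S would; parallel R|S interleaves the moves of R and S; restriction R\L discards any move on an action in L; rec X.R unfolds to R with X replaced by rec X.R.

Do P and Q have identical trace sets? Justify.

trace-distinct — witness ⟨ab⟩

P's transition system — 2 states:
  u0 = rec X. (a.0\{a,c})\{a,b} + (a.X + 0\{a} + a.0) | =a=> u0, =a=> u1
  u1 = 0 | ∅
Q's transition system — 3 states:
  v0 = rec X. (a.0\{a,c})\{a,b} + (a.X + 0\{a} + a.b.0) | =a=> v0, =a=> v1
  v1 = b.0 | =b=> v2
  v2 = 0 | ∅
Executing ab from Q (initial set {v0}):
  step 1 (a): {v0, v1}
  step 2 (b): {v2}
  Q completes σ.
Executing ab from P (initial set {u0}):
  step 1 (a): {u0, u1}
  step 2 (b): ∅  — P cannot continue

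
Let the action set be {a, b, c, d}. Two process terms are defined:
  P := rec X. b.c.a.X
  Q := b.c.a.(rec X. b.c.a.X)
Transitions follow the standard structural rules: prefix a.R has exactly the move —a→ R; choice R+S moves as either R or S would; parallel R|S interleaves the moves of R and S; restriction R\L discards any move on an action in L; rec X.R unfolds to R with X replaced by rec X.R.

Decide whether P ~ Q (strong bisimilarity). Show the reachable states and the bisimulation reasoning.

bisimilar

P's transition system — 3 states:
  m0 = rec X. b.c.a.X ⊢ =b=> m1
  m1 = c.a.(rec X. b.c.a.X) ⊢ =c=> m2
  m2 = a.(rec X. b.c.a.X) ⊢ =a=> m0
Q's transition system — 4 states:
  n0 = b.c.a.(rec X. b.c.a.X) ⊢ =b=> n1
  n1 = c.a.(rec X. b.c.a.X) ⊢ =c=> n2
  n2 = a.(rec X. b.c.a.X) ⊢ =a=> n3
  n3 = rec X. b.c.a.X ⊢ =b=> n1
Bisimilarity quotient blocks:
  B0 = {m0, n0, n3}
  B1 = {m1, n1}
  B2 = {m2, n2}
m0 ∈ B0, n0 ∈ B0 → same block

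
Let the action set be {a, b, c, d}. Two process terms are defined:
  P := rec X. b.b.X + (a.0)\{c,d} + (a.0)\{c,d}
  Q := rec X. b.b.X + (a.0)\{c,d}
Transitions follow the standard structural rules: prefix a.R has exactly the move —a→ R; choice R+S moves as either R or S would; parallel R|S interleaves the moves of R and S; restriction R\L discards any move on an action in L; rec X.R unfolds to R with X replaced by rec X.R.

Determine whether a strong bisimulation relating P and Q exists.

YES

P's transition system — 3 states:
  m0 = rec X. b.b.X + (a.0)\{c,d} + (a.0)\{c,d} ⊢ --a--▸ m1, --b--▸ m2
  m1 = 0\{c,d} ⊢ ∅
  m2 = b.(rec X. b.b.X + (a.0)\{c,d} + (a.0)\{c,d}) ⊢ --b--▸ m0
Q's transition system — 3 states:
  n0 = rec X. b.b.X + (a.0)\{c,d} ⊢ --a--▸ n1, --b--▸ n2
  n1 = 0\{c,d} ⊢ ∅
  n2 = b.(rec X. b.b.X + (a.0)\{c,d}) ⊢ --b--▸ n0
Coarsest stable partition (strong bisimilarity classes):
  B0 = {m0, n0}
  B1 = {m2, n2}
  B2 = {m1, n1}
m0 ∈ B0, n0 ∈ B0 → same block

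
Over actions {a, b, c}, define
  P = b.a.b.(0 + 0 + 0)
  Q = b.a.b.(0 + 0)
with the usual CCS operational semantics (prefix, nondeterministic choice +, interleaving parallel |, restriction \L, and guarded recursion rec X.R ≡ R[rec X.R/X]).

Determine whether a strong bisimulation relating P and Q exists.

bisimilar

Reachable graph of P (4 states):
  p0 = b.a.b.(0 + 0 + 0) → -b-> p1
  p1 = a.b.(0 + 0 + 0) → -a-> p2
  p2 = b.(0 + 0 + 0) → -b-> p3
  p3 = 0 + 0 + 0 → stopped
Reachable graph of Q (4 states):
  q0 = b.a.b.(0 + 0) → -b-> q1
  q1 = a.b.(0 + 0) → -a-> q2
  q2 = b.(0 + 0) → -b-> q3
  q3 = 0 + 0 → stopped
Bisimilarity quotient blocks:
  B0 = {p0, q0}
  B1 = {p1, q1}
  B2 = {p2, q2}
  B3 = {p3, q3}
p0 ∈ B0, q0 ∈ B0 → same block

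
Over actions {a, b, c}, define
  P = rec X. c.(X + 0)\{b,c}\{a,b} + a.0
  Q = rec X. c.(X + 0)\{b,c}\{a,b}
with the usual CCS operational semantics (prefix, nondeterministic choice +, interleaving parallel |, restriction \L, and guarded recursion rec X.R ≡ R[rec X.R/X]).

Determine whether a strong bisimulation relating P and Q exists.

NO

P's transition system — 3 states:
  s0 = rec X. c.(X + 0)\{b,c}\{a,b} + a.0 | -a-> s1, -c-> s2
  s1 = 0 | stopped
  s2 = ((rec X. c.(X + 0)\{b,c}\{a,b} + a.0) + 0)\{b,c}\{a,b} | stopped
Q's transition system — 2 states:
  t0 = rec X. c.(X + 0)\{b,c}\{a,b} | -c-> t1
  t1 = ((rec X. c.(X + 0)\{b,c}\{a,b}) + 0)\{b,c}\{a,b} | stopped
Partition-refinement fixed point:
  B0 = {s0}
  B1 = {s1, s2, t1}
  B2 = {t0}
s0 ∈ B0, t0 ∈ B2 → different blocks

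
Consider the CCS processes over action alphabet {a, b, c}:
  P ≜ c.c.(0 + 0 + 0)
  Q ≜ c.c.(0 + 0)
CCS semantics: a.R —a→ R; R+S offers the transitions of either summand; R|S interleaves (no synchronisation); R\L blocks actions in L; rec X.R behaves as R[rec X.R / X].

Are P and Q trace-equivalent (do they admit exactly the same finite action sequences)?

LTS(P): 3 reachable states
  u0 = c.c.(0 + 0 + 0) → =c=> u1
  u1 = c.(0 + 0 + 0) → =c=> u2
  u2 = 0 + 0 + 0 → (no moves)
LTS(Q): 3 reachable states
  v0 = c.c.(0 + 0) → =c=> v1
  v1 = c.(0 + 0) → =c=> v2
  v2 = 0 + 0 → (no moves)
Bisimilarity quotient blocks:
  B0 = {u0, v0}
  B1 = {u1, v1}
  B2 = {u2, v2}
u0 ∈ B0, v0 ∈ B0 → same block
Bisimilar ⇒ trace-equivalent.

traces(P) = traces(Q)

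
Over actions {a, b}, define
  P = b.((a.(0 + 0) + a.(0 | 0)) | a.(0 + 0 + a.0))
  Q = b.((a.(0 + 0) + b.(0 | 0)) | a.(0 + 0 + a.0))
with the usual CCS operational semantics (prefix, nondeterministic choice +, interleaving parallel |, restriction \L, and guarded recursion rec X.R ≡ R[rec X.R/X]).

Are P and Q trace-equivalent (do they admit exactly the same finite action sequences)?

traces(P) ≠ traces(Q) — witness ⟨bb⟩

Reachable graph of P (10 states):
  s0 = b.((a.(0 + 0) + a.(0 | 0)) | a.(0 + 0 + a.0)) :: --b--▸ s1
  s1 = (a.(0 + 0) + a.(0 | 0)) | a.(0 + 0 + a.0) :: --a--▸ s2, --a--▸ s3, --a--▸ s4
  s2 = (0 + 0) | a.(0 + 0 + a.0) :: --a--▸ s5
  s3 = (a.(0 + 0) + a.(0 | 0)) | (0 + 0 + a.0) :: --a--▸ s5, --a--▸ s6, --a--▸ s7
  s4 = 0 | 0 | a.(0 + 0 + a.0) :: --a--▸ s7
  s5 = (0 + 0) | (0 + 0 + a.0) :: --a--▸ s8
  s6 = (a.(0 + 0) + a.(0 | 0)) | 0 :: --a--▸ s8, --a--▸ s9
  s7 = 0 | 0 | (0 + 0 + a.0) :: --a--▸ s9
  s8 = (0 + 0) | 0 :: stopped
  s9 = 0 | 0 | 0 :: stopped
Reachable graph of Q (10 states):
  t0 = b.((a.(0 + 0) + b.(0 | 0)) | a.(0 + 0 + a.0)) :: --b--▸ t1
  t1 = (a.(0 + 0) + b.(0 | 0)) | a.(0 + 0 + a.0) :: --a--▸ t2, --a--▸ t3, --b--▸ t4
  t2 = (0 + 0) | a.(0 + 0 + a.0) :: --a--▸ t5
  t3 = (a.(0 + 0) + b.(0 | 0)) | (0 + 0 + a.0) :: --a--▸ t5, --a--▸ t6, --b--▸ t7
  t4 = 0 | 0 | a.(0 + 0 + a.0) :: --a--▸ t7
  t5 = (0 + 0) | (0 + 0 + a.0) :: --a--▸ t8
  t6 = (a.(0 + 0) + b.(0 | 0)) | 0 :: --a--▸ t8, --b--▸ t9
  t7 = 0 | 0 | (0 + 0 + a.0) :: --a--▸ t9
  t8 = (0 + 0) | 0 :: stopped
  t9 = 0 | 0 | 0 :: stopped
Trace ⟨bb⟩ through Q, begin at {t0}:
  step 1 (b): {t1}
  step 2 (b): {t4}
  — Q admits the full trace.
Trace ⟨bb⟩ through P, begin at {s0}:
  step 1 (b): {s1}
  step 2 (b): ∅  — P cannot continue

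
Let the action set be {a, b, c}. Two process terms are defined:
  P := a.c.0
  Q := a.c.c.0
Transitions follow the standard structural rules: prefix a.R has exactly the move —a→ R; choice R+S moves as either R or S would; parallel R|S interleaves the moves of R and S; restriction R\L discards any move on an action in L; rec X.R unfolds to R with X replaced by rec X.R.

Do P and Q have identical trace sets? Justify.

P's transition system — 3 states:
  s0 = a.c.0 has moves -a-> s1
  s1 = c.0 has moves -c-> s2
  s2 = 0 has moves (no moves)
Q's transition system — 4 states:
  t0 = a.c.c.0 has moves -a-> t1
  t1 = c.c.0 has moves -c-> t2
  t2 = c.0 has moves -c-> t3
  t3 = 0 has moves (no moves)
Run σ = ⟨acc⟩ on Q: start {t0}
  [1] a ⇒ {t1}
  [2] c ⇒ {t2}
  [3] c ⇒ {t3}
  Q completes σ.
Run σ = ⟨acc⟩ on P: start {s0}
  [1] a ⇒ {s1}
  [2] c ⇒ {s2}
  [3] c ⇒ ∅ (P stuck)

trace-distinct — witness ⟨acc⟩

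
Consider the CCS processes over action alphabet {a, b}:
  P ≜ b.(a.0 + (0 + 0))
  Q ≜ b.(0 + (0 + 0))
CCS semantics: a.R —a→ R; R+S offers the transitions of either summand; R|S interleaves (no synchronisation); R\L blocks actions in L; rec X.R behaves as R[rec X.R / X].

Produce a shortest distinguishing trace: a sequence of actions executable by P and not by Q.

ba

Reachable graph of P (3 states):
  m0 = b.(a.0 + (0 + 0)) ⊢ —b→ m1
  m1 = a.0 + (0 + 0) ⊢ —a→ m2
  m2 = 0 ⊢ deadlocked
Reachable graph of Q (2 states):
  n0 = b.(0 + (0 + 0)) ⊢ —b→ n1
  n1 = 0 + (0 + 0) ⊢ deadlocked
Trace ⟨ba⟩ through P, begin at {m0}:
  after b @ step 1: {m1}
  after a @ step 2: {m2}
  P completes σ.
Trace ⟨ba⟩ through Q, begin at {n0}:
  after b @ step 1: {n1}
  after a @ step 2: ∅ (Q stuck)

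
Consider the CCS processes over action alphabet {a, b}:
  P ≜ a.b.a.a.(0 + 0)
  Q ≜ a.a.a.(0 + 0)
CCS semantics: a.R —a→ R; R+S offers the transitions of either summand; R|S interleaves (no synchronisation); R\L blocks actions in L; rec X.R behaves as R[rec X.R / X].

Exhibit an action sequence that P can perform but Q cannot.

ab

LTS(P): 5 reachable states
  u0 = a.b.a.a.(0 + 0) | -a-> u1
  u1 = b.a.a.(0 + 0) | -b-> u2
  u2 = a.a.(0 + 0) | -a-> u3
  u3 = a.(0 + 0) | -a-> u4
  u4 = 0 + 0 | deadlocked
LTS(Q): 4 reachable states
  v0 = a.a.a.(0 + 0) | -a-> v1
  v1 = a.a.(0 + 0) | -a-> v2
  v2 = a.(0 + 0) | -a-> v3
  v3 = 0 + 0 | deadlocked
Executing ab from P (initial set {u0}):
  after a @ step 1: {u1}
  after b @ step 2: {u2}
  P completes σ.
Executing ab from Q (initial set {v0}):
  after a @ step 1: {v1}
  after b @ step 2: ∅  — Q cannot continue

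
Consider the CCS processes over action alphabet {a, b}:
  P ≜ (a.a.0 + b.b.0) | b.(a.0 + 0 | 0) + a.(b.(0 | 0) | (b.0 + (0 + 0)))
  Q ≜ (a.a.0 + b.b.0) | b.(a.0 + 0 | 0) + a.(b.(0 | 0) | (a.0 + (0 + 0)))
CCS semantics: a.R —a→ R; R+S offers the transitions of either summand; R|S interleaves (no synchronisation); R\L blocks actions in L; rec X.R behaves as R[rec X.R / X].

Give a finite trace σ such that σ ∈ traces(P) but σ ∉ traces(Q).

abb

Reachable graph of P (16 states):
  m0 = (a.a.0 + b.b.0) | b.(a.0 + 0 | 0) + a.(b.(0 | 0) | (b.0 + (0 + 0))) | —a→ m1, —a→ m2, —b→ m3, —b→ m4
  m1 = a.0 | b.(a.0 + 0 | 0) | —a→ m5, —b→ m6
  m2 = b.(0 | 0) | (b.0 + (0 + 0)) | —b→ m7, —b→ m8
  m3 = (a.a.0 + b.b.0) | (a.0 + 0 | 0) | —a→ m6, —a→ m9, —b→ m10
  m4 = b.0 | b.(a.0 + 0 | 0) | —b→ m10, —b→ m5
  m5 = 0 | b.(a.0 + 0 | 0) | —b→ m11
  m6 = a.0 | (a.0 + 0 | 0) | —a→ m11, —a→ m12
  m7 = 0 | 0 | (b.0 + (0 + 0)) | —b→ m13
  m8 = b.(0 | 0) | 0 | —b→ m13
  m9 = (a.a.0 + b.b.0) | 0 | —a→ m12, —b→ m14
  m10 = b.0 | (a.0 + 0 | 0) | —a→ m14, —b→ m11
  m11 = 0 | (a.0 + 0 | 0) | —a→ m15
  m12 = a.0 | 0 | —a→ m15
  m13 = 0 | 0 | 0 | deadlocked
  m14 = b.0 | 0 | —b→ m15
  m15 = 0 | 0 | deadlocked
Reachable graph of Q (16 states):
  n0 = (a.a.0 + b.b.0) | b.(a.0 + 0 | 0) + a.(b.(0 | 0) | (a.0 + (0 + 0))) | —a→ n1, —a→ n2, —b→ n3, —b→ n4
  n1 = a.0 | b.(a.0 + 0 | 0) | —a→ n5, —b→ n6
  n2 = b.(0 | 0) | (a.0 + (0 + 0)) | —a→ n7, —b→ n8
  n3 = (a.a.0 + b.b.0) | (a.0 + 0 | 0) | —a→ n6, —a→ n9, —b→ n10
  n4 = b.0 | b.(a.0 + 0 | 0) | —b→ n10, —b→ n5
  n5 = 0 | b.(a.0 + 0 | 0) | —b→ n11
  n6 = a.0 | (a.0 + 0 | 0) | —a→ n11, —a→ n12
  n7 = b.(0 | 0) | 0 | —b→ n13
  n8 = 0 | 0 | (a.0 + (0 + 0)) | —a→ n13
  n9 = (a.a.0 + b.b.0) | 0 | —a→ n12, —b→ n14
  n10 = b.0 | (a.0 + 0 | 0) | —a→ n14, —b→ n11
  n11 = 0 | (a.0 + 0 | 0) | —a→ n15
  n12 = a.0 | 0 | —a→ n15
  n13 = 0 | 0 | 0 | deadlocked
  n14 = b.0 | 0 | —b→ n15
  n15 = 0 | 0 | deadlocked
Run σ = ⟨abb⟩ on P: start {m0}
  after a @ step 1: {m1, m2}
  after b @ step 2: {m6, m7, m8}
  after b @ step 3: {m13}
  P completes σ.
Run σ = ⟨abb⟩ on Q: start {n0}
  after a @ step 1: {n1, n2}
  after b @ step 2: {n6, n8}
  after b @ step 3: no successor for Q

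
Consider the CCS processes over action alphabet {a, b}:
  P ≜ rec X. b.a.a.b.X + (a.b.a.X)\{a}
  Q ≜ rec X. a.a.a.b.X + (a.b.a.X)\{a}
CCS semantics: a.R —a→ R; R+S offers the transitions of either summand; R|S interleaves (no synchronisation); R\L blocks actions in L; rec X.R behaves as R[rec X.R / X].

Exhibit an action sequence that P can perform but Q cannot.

Reachable graph of P (4 states):
  u0 = rec X. b.a.a.b.X + (a.b.a.X)\{a} :: —b→ u1
  u1 = a.a.b.(rec X. b.a.a.b.X + (a.b.a.X)\{a}) :: —a→ u2
  u2 = a.b.(rec X. b.a.a.b.X + (a.b.a.X)\{a}) :: —a→ u3
  u3 = b.(rec X. b.a.a.b.X + (a.b.a.X)\{a}) :: —b→ u0
Reachable graph of Q (4 states):
  v0 = rec X. a.a.a.b.X + (a.b.a.X)\{a} :: —a→ v1
  v1 = a.a.b.(rec X. a.a.a.b.X + (a.b.a.X)\{a}) :: —a→ v2
  v2 = a.b.(rec X. a.a.a.b.X + (a.b.a.X)\{a}) :: —a→ v3
  v3 = b.(rec X. a.a.a.b.X + (a.b.a.X)\{a}) :: —b→ v0
Trace ⟨b⟩ through P, begin at {u0}:
  after b @ step 1: {u1}
  ✓ P
Trace ⟨b⟩ through Q, begin at {v0}:
  after b @ step 1: ∅  — Q cannot continue

b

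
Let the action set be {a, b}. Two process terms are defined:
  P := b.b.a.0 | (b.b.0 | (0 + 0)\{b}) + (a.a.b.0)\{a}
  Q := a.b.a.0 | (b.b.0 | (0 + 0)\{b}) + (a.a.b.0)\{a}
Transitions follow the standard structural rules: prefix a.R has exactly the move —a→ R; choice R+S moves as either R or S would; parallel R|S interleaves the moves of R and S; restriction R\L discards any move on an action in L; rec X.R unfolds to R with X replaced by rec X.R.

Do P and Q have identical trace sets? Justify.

LTS(P): 12 reachable states
  m0 = b.b.a.0 | (b.b.0 | (0 + 0)\{b}) + (a.a.b.0)\{a} → ··b··> m1, ··b··> m2
  m1 = b.a.0 | (b.b.0 | (0 + 0)\{b}) → ··b··> m3, ··b··> m4
  m2 = b.b.a.0 | (b.0 | (0 + 0)\{b}) → ··b··> m4, ··b··> m5
  m3 = a.0 | (b.b.0 | (0 + 0)\{b}) → ··a··> m6, ··b··> m7
  m4 = b.a.0 | (b.0 | (0 + 0)\{b}) → ··b··> m7, ··b··> m8
  m5 = b.b.a.0 | (0 | (0 + 0)\{b}) → ··b··> m8
  m6 = 0 | (b.b.0 | (0 + 0)\{b}) → ··b··> m9
  m7 = a.0 | (b.0 | (0 + 0)\{b}) → ··a··> m9, ··b··> m10
  m8 = b.a.0 | (0 | (0 + 0)\{b}) → ··b··> m10
  m9 = 0 | (b.0 | (0 + 0)\{b}) → ··b··> m11
  m10 = a.0 | (0 | (0 + 0)\{b}) → ··a··> m11
  m11 = 0 | (0 | (0 + 0)\{b}) → (no moves)
LTS(Q): 12 reachable states
  n0 = a.b.a.0 | (b.b.0 | (0 + 0)\{b}) + (a.a.b.0)\{a} → ··a··> n1, ··b··> n2
  n1 = b.a.0 | (b.b.0 | (0 + 0)\{b}) → ··b··> n3, ··b··> n4
  n2 = a.b.a.0 | (b.0 | (0 + 0)\{b}) → ··a··> n4, ··b··> n5
  n3 = a.0 | (b.b.0 | (0 + 0)\{b}) → ··a··> n6, ··b··> n7
  n4 = b.a.0 | (b.0 | (0 + 0)\{b}) → ··b··> n7, ··b··> n8
  n5 = a.b.a.0 | (0 | (0 + 0)\{b}) → ··a··> n8
  n6 = 0 | (b.b.0 | (0 + 0)\{b}) → ··b··> n9
  n7 = a.0 | (b.0 | (0 + 0)\{b}) → ··a··> n9, ··b··> n10
  n8 = b.a.0 | (0 | (0 + 0)\{b}) → ··b··> n10
  n9 = 0 | (b.0 | (0 + 0)\{b}) → ··b··> n11
  n10 = a.0 | (0 | (0 + 0)\{b}) → ··a··> n11
  n11 = 0 | (0 | (0 + 0)\{b}) → (no moves)
Run σ = ⟨bbb⟩ on P: start {m0}
  step 1 (b): {m1, m2}
  step 2 (b): {m3, m4, m5}
  step 3 (b): {m7, m8}
  P completes σ.
Run σ = ⟨bbb⟩ on Q: start {n0}
  step 1 (b): {n2}
  step 2 (b): {n5}
  step 3 (b): no successor for Q

traces(P) ≠ traces(Q) — witness ⟨bbb⟩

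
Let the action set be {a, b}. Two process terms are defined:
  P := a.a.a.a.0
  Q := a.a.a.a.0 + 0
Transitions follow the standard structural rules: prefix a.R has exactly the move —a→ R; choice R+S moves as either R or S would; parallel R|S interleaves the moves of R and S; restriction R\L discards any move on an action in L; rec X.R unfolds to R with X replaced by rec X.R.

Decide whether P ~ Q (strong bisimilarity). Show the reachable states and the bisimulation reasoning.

Reachable graph of P (5 states):
  p0 = a.a.a.a.0 → =a=> p1
  p1 = a.a.a.0 → =a=> p2
  p2 = a.a.0 → =a=> p3
  p3 = a.0 → =a=> p4
  p4 = 0 → stopped
Reachable graph of Q (5 states):
  q0 = a.a.a.a.0 + 0 → =a=> q1
  q1 = a.a.a.0 → =a=> q2
  q2 = a.a.0 → =a=> q3
  q3 = a.0 → =a=> q4
  q4 = 0 → stopped
Partition-refinement fixed point:
  B0 = {p0, q0}
  B1 = {p1, q1}
  B2 = {p2, q2}
  B3 = {p3, q3}
  B4 = {p4, q4}
p0 ∈ B0, q0 ∈ B0 → same block

P ~ Q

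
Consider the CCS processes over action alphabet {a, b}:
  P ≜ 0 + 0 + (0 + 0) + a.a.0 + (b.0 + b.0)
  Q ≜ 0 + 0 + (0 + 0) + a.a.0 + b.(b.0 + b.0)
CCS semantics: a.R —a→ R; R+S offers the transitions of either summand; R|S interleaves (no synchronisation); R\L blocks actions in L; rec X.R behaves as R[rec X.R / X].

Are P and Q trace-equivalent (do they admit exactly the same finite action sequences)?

Reachable graph of P (3 states):
  p0 = 0 + 0 + (0 + 0) + a.a.0 + (b.0 + b.0) has moves =a=> p1, =b=> p2
  p1 = a.0 has moves =a=> p2
  p2 = 0 has moves (no moves)
Reachable graph of Q (4 states):
  q0 = 0 + 0 + (0 + 0) + a.a.0 + b.(b.0 + b.0) has moves =a=> q1, =b=> q2
  q1 = a.0 has moves =a=> q3
  q2 = b.0 + b.0 has moves =b=> q3
  q3 = 0 has moves (no moves)
Run σ = ⟨bb⟩ on Q: start {q0}
  step 1 (b): {q2}
  step 2 (b): {q3}
  ✓ Q
Run σ = ⟨bb⟩ on P: start {p0}
  step 1 (b): {p2}
  step 2 (b): no successor for P

NO — witness ⟨bb⟩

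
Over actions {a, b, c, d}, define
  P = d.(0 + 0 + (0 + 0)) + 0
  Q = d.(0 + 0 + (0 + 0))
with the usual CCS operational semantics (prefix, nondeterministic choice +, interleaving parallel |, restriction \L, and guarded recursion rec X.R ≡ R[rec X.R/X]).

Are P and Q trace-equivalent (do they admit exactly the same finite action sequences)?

LTS(P): 2 reachable states
  s0 = d.(0 + 0 + (0 + 0)) + 0 → --d--▸ s1
  s1 = 0 + 0 + (0 + 0) → stopped
LTS(Q): 2 reachable states
  t0 = d.(0 + 0 + (0 + 0)) → --d--▸ t1
  t1 = 0 + 0 + (0 + 0) → stopped
Bisimilarity quotient blocks:
  B0 = {s0, t0}
  B1 = {s1, t1}
s0 ∈ B0, t0 ∈ B0 → same block
Bisimilar ⇒ trace-equivalent.

YES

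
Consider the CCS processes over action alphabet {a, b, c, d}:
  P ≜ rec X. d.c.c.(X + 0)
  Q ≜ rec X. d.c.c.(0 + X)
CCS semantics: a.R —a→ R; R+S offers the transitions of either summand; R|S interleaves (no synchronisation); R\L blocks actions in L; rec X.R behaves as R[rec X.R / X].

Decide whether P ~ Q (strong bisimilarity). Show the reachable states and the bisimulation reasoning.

bisimilar

P's transition system — 4 states:
  s0 = rec X. d.c.c.(X + 0) has moves ··d··> s1
  s1 = c.c.((rec X. d.c.c.(X + 0)) + 0) has moves ··c··> s2
  s2 = c.((rec X. d.c.c.(X + 0)) + 0) has moves ··c··> s3
  s3 = (rec X. d.c.c.(X + 0)) + 0 has moves ··d··> s1
Q's transition system — 4 states:
  t0 = rec X. d.c.c.(0 + X) has moves ··d··> t1
  t1 = c.c.(0 + (rec X. d.c.c.(0 + X))) has moves ··c··> t2
  t2 = c.(0 + (rec X. d.c.c.(0 + X))) has moves ··c··> t3
  t3 = 0 + (rec X. d.c.c.(0 + X)) has moves ··d··> t1
Bisimilarity quotient blocks:
  B0 = {s0, s3, t0, t3}
  B1 = {s1, t1}
  B2 = {s2, t2}
s0 ∈ B0, t0 ∈ B0 → same block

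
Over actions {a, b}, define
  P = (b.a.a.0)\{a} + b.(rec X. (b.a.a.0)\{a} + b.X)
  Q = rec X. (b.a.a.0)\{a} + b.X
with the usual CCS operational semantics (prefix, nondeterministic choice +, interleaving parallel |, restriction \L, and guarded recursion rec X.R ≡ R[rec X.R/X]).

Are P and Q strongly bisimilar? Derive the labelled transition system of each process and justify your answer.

P ~ Q

LTS(P): 3 reachable states
  m0 = (b.a.a.0)\{a} + b.(rec X. (b.a.a.0)\{a} + b.X) ⊢ =b=> m1, =b=> m2
  m1 = (a.a.0)\{a} ⊢ ∅
  m2 = rec X. (b.a.a.0)\{a} + b.X ⊢ =b=> m1, =b=> m2
LTS(Q): 2 reachable states
  n0 = rec X. (b.a.a.0)\{a} + b.X ⊢ =b=> n0, =b=> n1
  n1 = (a.a.0)\{a} ⊢ ∅
Bisimilarity quotient blocks:
  B0 = {m0, m2, n0}
  B1 = {m1, n1}
m0 ∈ B0, n0 ∈ B0 → same block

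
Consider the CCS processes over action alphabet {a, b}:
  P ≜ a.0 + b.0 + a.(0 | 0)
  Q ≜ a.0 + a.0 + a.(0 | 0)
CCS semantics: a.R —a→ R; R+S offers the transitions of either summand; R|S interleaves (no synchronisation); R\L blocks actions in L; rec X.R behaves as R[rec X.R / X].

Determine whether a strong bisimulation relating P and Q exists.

P's transition system — 3 states:
  s0 = a.0 + b.0 + a.(0 | 0) has moves ··a··> s1, ··a··> s2, ··b··> s1
  s1 = 0 has moves ∅
  s2 = 0 | 0 has moves ∅
Q's transition system — 3 states:
  t0 = a.0 + a.0 + a.(0 | 0) has moves ··a··> t1, ··a··> t2
  t1 = 0 has moves ∅
  t2 = 0 | 0 has moves ∅
Bisimilarity quotient blocks:
  B0 = {s0}
  B1 = {s1, s2, t1, t2}
  B2 = {t0}
s0 ∈ B0, t0 ∈ B2 → different blocks

not bisimilar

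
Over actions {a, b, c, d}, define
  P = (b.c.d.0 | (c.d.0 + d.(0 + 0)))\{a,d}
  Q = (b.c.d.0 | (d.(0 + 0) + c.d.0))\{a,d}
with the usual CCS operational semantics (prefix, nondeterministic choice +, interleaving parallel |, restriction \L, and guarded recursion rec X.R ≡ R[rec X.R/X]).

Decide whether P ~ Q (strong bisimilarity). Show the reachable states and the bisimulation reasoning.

Reachable graph of P (6 states):
  s0 = (b.c.d.0 | (c.d.0 + d.(0 + 0)))\{a,d} | --b--▸ s1, --c--▸ s2
  s1 = (c.d.0 | (c.d.0 + d.(0 + 0)))\{a,d} | --c--▸ s3, --c--▸ s4
  s2 = (b.c.d.0 | d.0)\{a,d} | --b--▸ s3
  s3 = (c.d.0 | d.0)\{a,d} | --c--▸ s5
  s4 = (d.0 | (c.d.0 + d.(0 + 0)))\{a,d} | --c--▸ s5
  s5 = (d.0 | d.0)\{a,d} | (no moves)
Reachable graph of Q (6 states):
  t0 = (b.c.d.0 | (d.(0 + 0) + c.d.0))\{a,d} | --b--▸ t1, --c--▸ t2
  t1 = (c.d.0 | (d.(0 + 0) + c.d.0))\{a,d} | --c--▸ t3, --c--▸ t4
  t2 = (b.c.d.0 | d.0)\{a,d} | --b--▸ t3
  t3 = (c.d.0 | d.0)\{a,d} | --c--▸ t5
  t4 = (d.0 | (d.(0 + 0) + c.d.0))\{a,d} | --c--▸ t5
  t5 = (d.0 | d.0)\{a,d} | (no moves)
Coarsest stable partition (strong bisimilarity classes):
  B0 = {s0, t0}
  B1 = {s2, t2}
  B2 = {s3, s4, t3, t4}
  B3 = {s5, t5}
  B4 = {s1, t1}
s0 ∈ B0, t0 ∈ B0 → same block

bisimilar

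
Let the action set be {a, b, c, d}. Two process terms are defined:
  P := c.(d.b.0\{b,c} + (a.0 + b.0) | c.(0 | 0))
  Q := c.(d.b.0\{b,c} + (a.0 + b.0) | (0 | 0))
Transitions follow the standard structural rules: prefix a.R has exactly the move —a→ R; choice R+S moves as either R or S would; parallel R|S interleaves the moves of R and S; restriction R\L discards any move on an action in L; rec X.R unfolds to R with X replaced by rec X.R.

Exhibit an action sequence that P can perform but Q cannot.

Reachable graph of P (7 states):
  u0 = c.(d.b.0\{b,c} + (a.0 + b.0) | c.(0 | 0)) ⊢ -c-> u1
  u1 = d.b.0\{b,c} + (a.0 + b.0) | c.(0 | 0) ⊢ -a-> u2, -b-> u2, -c-> u3, -d-> u4
  u2 = 0 | c.(0 | 0) ⊢ -c-> u5
  u3 = (a.0 + b.0) | (0 | 0) ⊢ -a-> u5, -b-> u5
  u4 = b.0\{b,c} ⊢ -b-> u6
  u5 = 0 | (0 | 0) ⊢ (no moves)
  u6 = 0\{b,c} ⊢ (no moves)
Reachable graph of Q (5 states):
  v0 = c.(d.b.0\{b,c} + (a.0 + b.0) | (0 | 0)) ⊢ -c-> v1
  v1 = d.b.0\{b,c} + (a.0 + b.0) | (0 | 0) ⊢ -a-> v2, -b-> v2, -d-> v3
  v2 = 0 | (0 | 0) ⊢ (no moves)
  v3 = b.0\{b,c} ⊢ -b-> v4
  v4 = 0\{b,c} ⊢ (no moves)
Run σ = ⟨cc⟩ on P: start {u0}
  step 1 (c): {u1}
  step 2 (c): {u3}
  ✓ P
Run σ = ⟨cc⟩ on Q: start {v0}
  step 1 (c): {v1}
  step 2 (c): no successor for Q

cc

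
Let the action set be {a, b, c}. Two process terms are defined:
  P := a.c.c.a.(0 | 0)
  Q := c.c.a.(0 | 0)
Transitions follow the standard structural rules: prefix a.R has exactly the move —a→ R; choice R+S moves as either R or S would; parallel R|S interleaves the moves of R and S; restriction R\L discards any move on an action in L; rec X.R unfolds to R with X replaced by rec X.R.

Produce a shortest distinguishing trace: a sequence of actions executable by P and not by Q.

a

LTS(P): 5 reachable states
  m0 = a.c.c.a.(0 | 0) ⊢ ··a··> m1
  m1 = c.c.a.(0 | 0) ⊢ ··c··> m2
  m2 = c.a.(0 | 0) ⊢ ··c··> m3
  m3 = a.(0 | 0) ⊢ ··a··> m4
  m4 = 0 | 0 ⊢ (no moves)
LTS(Q): 4 reachable states
  n0 = c.c.a.(0 | 0) ⊢ ··c··> n1
  n1 = c.a.(0 | 0) ⊢ ··c··> n2
  n2 = a.(0 | 0) ⊢ ··a··> n3
  n3 = 0 | 0 ⊢ (no moves)
Run σ = ⟨a⟩ on P: start {m0}
  after a @ step 1: {m1}
  ✓ P
Run σ = ⟨a⟩ on Q: start {n0}
  after a @ step 1: ∅ (Q stuck)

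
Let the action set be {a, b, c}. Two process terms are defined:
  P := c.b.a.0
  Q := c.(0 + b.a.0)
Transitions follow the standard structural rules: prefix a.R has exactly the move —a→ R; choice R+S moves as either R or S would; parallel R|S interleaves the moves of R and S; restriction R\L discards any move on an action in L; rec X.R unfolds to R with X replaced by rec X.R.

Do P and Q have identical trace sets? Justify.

Reachable graph of P (4 states):
  u0 = c.b.a.0 ⊢ -c-> u1
  u1 = b.a.0 ⊢ -b-> u2
  u2 = a.0 ⊢ -a-> u3
  u3 = 0 ⊢ ·
Reachable graph of Q (4 states):
  v0 = c.(0 + b.a.0) ⊢ -c-> v1
  v1 = 0 + b.a.0 ⊢ -b-> v2
  v2 = a.0 ⊢ -a-> v3
  v3 = 0 ⊢ ·
Coarsest stable partition (strong bisimilarity classes):
  B0 = {u0, v0}
  B1 = {u1, v1}
  B2 = {u2, v2}
  B3 = {u3, v3}
u0 ∈ B0, v0 ∈ B0 → same block
Bisimilar ⇒ trace-equivalent.

trace-equivalent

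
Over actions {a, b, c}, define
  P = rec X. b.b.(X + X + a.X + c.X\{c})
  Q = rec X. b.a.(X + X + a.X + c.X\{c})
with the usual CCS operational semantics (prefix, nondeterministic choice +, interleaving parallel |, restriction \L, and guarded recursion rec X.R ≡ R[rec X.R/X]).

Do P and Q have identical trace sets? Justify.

P's transition system — 6 states:
  p0 = rec X. b.b.(X + X + a.X + c.X\{c}) :: —b→ p1
  p1 = b.((rec X. b.b.(X + X + a.X + c.X\{c})) + (rec X. b.b.(X + X + a.X + c.X\{c})) + a.(rec X. b.b.(X + X + a.X + c.X\{c})) + c.(rec X. b.b.(X + X + a.X + c.X\{c}))\{c}) :: —b→ p2
  p2 = (rec X. b.b.(X + X + a.X + c.X\{c})) + (rec X. b.b.(X + X + a.X + c.X\{c})) + a.(rec X. b.b.(X + X + a.X + c.X\{c})) + c.(rec X. b.b.(X + X + a.X + c.X\{c}))\{c} :: —a→ p0, —b→ p1, —c→ p3
  p3 = (rec X. b.b.(X + X + a.X + c.X\{c}))\{c} :: —b→ p4
  p4 = (b.((rec X. b.b.(X + X + a.X + c.X\{c})) + (rec X. b.b.(X + X + a.X + c.X\{c})) + a.(rec X. b.b.(X + X + a.X + c.X\{c})) + c.(rec X. b.b.(X + X + a.X + c.X\{c}))\{c}))\{c} :: —b→ p5
  p5 = ((rec X. b.b.(X + X + a.X + c.X\{c})) + (rec X. b.b.(X + X + a.X + c.X\{c})) + a.(rec X. b.b.(X + X + a.X + c.X\{c})) + c.(rec X. b.b.(X + X + a.X + c.X\{c}))\{c})\{c} :: —a→ p3, —b→ p4
Q's transition system — 6 states:
  q0 = rec X. b.a.(X + X + a.X + c.X\{c}) :: —b→ q1
  q1 = a.((rec X. b.a.(X + X + a.X + c.X\{c})) + (rec X. b.a.(X + X + a.X + c.X\{c})) + a.(rec X. b.a.(X + X + a.X + c.X\{c})) + c.(rec X. b.a.(X + X + a.X + c.X\{c}))\{c}) :: —a→ q2
  q2 = (rec X. b.a.(X + X + a.X + c.X\{c})) + (rec X. b.a.(X + X + a.X + c.X\{c})) + a.(rec X. b.a.(X + X + a.X + c.X\{c})) + c.(rec X. b.a.(X + X + a.X + c.X\{c}))\{c} :: —a→ q0, —b→ q1, —c→ q3
  q3 = (rec X. b.a.(X + X + a.X + c.X\{c}))\{c} :: —b→ q4
  q4 = (a.((rec X. b.a.(X + X + a.X + c.X\{c})) + (rec X. b.a.(X + X + a.X + c.X\{c})) + a.(rec X. b.a.(X + X + a.X + c.X\{c})) + c.(rec X. b.a.(X + X + a.X + c.X\{c}))\{c}))\{c} :: —a→ q5
  q5 = ((rec X. b.a.(X + X + a.X + c.X\{c})) + (rec X. b.a.(X + X + a.X + c.X\{c})) + a.(rec X. b.a.(X + X + a.X + c.X\{c})) + c.(rec X. b.a.(X + X + a.X + c.X\{c}))\{c})\{c} :: —a→ q3, —b→ q4
Trace ⟨bb⟩ through P, begin at {p0}:
  [1] b ⇒ {p1}
  [2] b ⇒ {p2}
  — P admits the full trace.
Trace ⟨bb⟩ through Q, begin at {q0}:
  [1] b ⇒ {q1}
  [2] b ⇒ ∅  — Q cannot continue

NO — witness ⟨bb⟩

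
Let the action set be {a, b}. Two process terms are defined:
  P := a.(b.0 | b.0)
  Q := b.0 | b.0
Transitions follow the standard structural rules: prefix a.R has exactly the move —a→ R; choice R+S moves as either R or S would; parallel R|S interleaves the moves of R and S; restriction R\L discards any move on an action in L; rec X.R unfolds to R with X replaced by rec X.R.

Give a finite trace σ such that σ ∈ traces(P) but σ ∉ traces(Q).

a

P's transition system — 5 states:
  m0 = a.(b.0 | b.0) | =a=> m1
  m1 = b.0 | b.0 | =b=> m2, =b=> m3
  m2 = 0 | b.0 | =b=> m4
  m3 = b.0 | 0 | =b=> m4
  m4 = 0 | 0 | stopped
Q's transition system — 4 states:
  n0 = b.0 | b.0 | =b=> n1, =b=> n2
  n1 = 0 | b.0 | =b=> n3
  n2 = b.0 | 0 | =b=> n3
  n3 = 0 | 0 | stopped
Run σ = ⟨a⟩ on P: start {m0}
  [1] a ⇒ {m1}
  ✓ P
Run σ = ⟨a⟩ on Q: start {n0}
  [1] a ⇒ ∅  — Q cannot continue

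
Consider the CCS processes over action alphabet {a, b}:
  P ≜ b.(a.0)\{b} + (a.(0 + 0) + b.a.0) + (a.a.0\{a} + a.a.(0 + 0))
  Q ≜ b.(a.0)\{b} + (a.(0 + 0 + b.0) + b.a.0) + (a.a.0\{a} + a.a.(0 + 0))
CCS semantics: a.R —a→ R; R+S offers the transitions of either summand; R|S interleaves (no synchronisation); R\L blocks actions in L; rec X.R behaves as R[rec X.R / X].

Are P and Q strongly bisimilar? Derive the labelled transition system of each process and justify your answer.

LTS(P): 9 reachable states
  p0 = b.(a.0)\{b} + (a.(0 + 0) + b.a.0) + (a.a.0\{a} + a.a.(0 + 0)) → =a=> p1, =a=> p2, =a=> p3, =b=> p4, =b=> p5
  p1 = 0 + 0 → (no moves)
  p2 = a.(0 + 0) → =a=> p1
  p3 = a.0\{a} → =a=> p6
  p4 = (a.0)\{b} → =a=> p7
  p5 = a.0 → =a=> p8
  p6 = 0\{a} → (no moves)
  p7 = 0\{b} → (no moves)
  p8 = 0 → (no moves)
LTS(Q): 10 reachable states
  q0 = b.(a.0)\{b} + (a.(0 + 0 + b.0) + b.a.0) + (a.a.0\{a} + a.a.(0 + 0)) → =a=> q1, =a=> q2, =a=> q3, =b=> q4, =b=> q5
  q1 = 0 + 0 + b.0 → =b=> q6
  q2 = a.(0 + 0) → =a=> q7
  q3 = a.0\{a} → =a=> q8
  q4 = (a.0)\{b} → =a=> q9
  q5 = a.0 → =a=> q6
  q6 = 0 → (no moves)
  q7 = 0 + 0 → (no moves)
  q8 = 0\{a} → (no moves)
  q9 = 0\{b} → (no moves)
Bisimilarity quotient blocks:
  B0 = {p0}
  B1 = {p2, p3, p4, p5, q2, q3, q4, q5}
  B2 = {p1, p6, p7, p8, q6, q7, q8, q9}
  B3 = {q0}
  B4 = {q1}
p0 ∈ B0, q0 ∈ B3 → different blocks

P ≁ Q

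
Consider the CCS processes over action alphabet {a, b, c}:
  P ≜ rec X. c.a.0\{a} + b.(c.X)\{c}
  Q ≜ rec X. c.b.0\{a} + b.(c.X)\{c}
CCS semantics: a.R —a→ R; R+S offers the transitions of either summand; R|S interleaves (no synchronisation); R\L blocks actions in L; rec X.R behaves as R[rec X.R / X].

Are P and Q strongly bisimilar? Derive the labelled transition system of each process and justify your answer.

NO

P's transition system — 4 states:
  m0 = rec X. c.a.0\{a} + b.(c.X)\{c} | --b--▸ m1, --c--▸ m2
  m1 = (c.(rec X. c.a.0\{a} + b.(c.X)\{c}))\{c} | deadlocked
  m2 = a.0\{a} | --a--▸ m3
  m3 = 0\{a} | deadlocked
Q's transition system — 4 states:
  n0 = rec X. c.b.0\{a} + b.(c.X)\{c} | --b--▸ n1, --c--▸ n2
  n1 = (c.(rec X. c.b.0\{a} + b.(c.X)\{c}))\{c} | deadlocked
  n2 = b.0\{a} | --b--▸ n3
  n3 = 0\{a} | deadlocked
Partition-refinement fixed point:
  B0 = {m0}
  B1 = {m1, m3, n1, n3}
  B2 = {m2}
  B3 = {n0}
  B4 = {n2}
m0 ∈ B0, n0 ∈ B3 → different blocks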